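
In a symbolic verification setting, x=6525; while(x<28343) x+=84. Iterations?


Step 1: x goes from 6525 toward 28343 by 84; the body runs while x<28343, so iterations = ceil((bound-start)/step)
Step 2: Distance=21818
Step 3: ceil(21818/84)=260

260


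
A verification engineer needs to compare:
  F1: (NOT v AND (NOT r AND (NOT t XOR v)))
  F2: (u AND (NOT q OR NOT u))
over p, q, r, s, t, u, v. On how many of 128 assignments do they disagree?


F1 = (NOT v AND (NOT r AND (NOT t XOR v)))
F2 = (u AND (NOT q OR NOT u))
Evaluate both on each of 128 rows (bits = p,q,r,s,t,u,v):
  row 0 [0000000]: F1=1 F2=0 (differ) -> 1
  row 1 [0000001]: F1=0 F2=0 -> 0
  row 2 [0000010]: F1=1 F2=1 -> 0
  row 3 [0000011]: F1=0 F2=1 (differ) -> 1
  row 4 [0000100]: F1=0 F2=0 -> 0
  (every remaining row is evaluated the same way; all 128 results are listed next)
Full result column, 8 rows per line (p,q,r,s fixed per line; t,u,v runs 000..111 left to right):
  rows 0-7 [p,q,r,s=0000]: 10010011  (ones: 4)
  rows 8-15 [p,q,r,s=0001]: 10010011  (ones: 4)
  rows 16-23 [p,q,r,s=0010]: 00110011  (ones: 4)
  rows 24-31 [p,q,r,s=0011]: 00110011  (ones: 4)
  rows 32-39 [p,q,r,s=0100]: 10100000  (ones: 2)
  rows 40-47 [p,q,r,s=0101]: 10100000  (ones: 2)
  rows 48-55 [p,q,r,s=0110]: 00000000  (ones: 0)
  rows 56-63 [p,q,r,s=0111]: 00000000  (ones: 0)
  rows 64-71 [p,q,r,s=1000]: 10010011  (ones: 4)
  rows 72-79 [p,q,r,s=1001]: 10010011  (ones: 4)
  rows 80-87 [p,q,r,s=1010]: 00110011  (ones: 4)
  rows 88-95 [p,q,r,s=1011]: 00110011  (ones: 4)
  rows 96-103 [p,q,r,s=1100]: 10100000  (ones: 2)
  rows 104-111 [p,q,r,s=1101]: 10100000  (ones: 2)
  rows 112-119 [p,q,r,s=1110]: 00000000  (ones: 0)
  rows 120-127 [p,q,r,s=1111]: 00000000  (ones: 0)
Disagreements = 4+4+4+4+2+2+0+0+4+4+4+4+2+2+0+0 = 40

40


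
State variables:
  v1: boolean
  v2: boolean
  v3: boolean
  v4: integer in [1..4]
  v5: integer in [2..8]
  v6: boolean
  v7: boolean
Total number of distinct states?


State space = product of domain sizes of all variables.
Domain sizes:
  v1 (boolean): 2
  v2 (boolean): 2
  v3 (boolean): 2
  v4 (integer in [1..4]): 4
  v5 (integer in [2..8]): 7
  v6 (boolean): 2
  v7 (boolean): 2
Product = 2 * 2 * 2 * 4 * 7 * 2 * 2 = 896

896


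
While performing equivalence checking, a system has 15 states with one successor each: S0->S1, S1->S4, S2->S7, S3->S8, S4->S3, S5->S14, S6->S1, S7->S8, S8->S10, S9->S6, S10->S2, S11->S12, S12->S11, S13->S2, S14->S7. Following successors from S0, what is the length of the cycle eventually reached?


Trace from S0 until a state repeats:
  S0 -> S1 -> S4 -> S3 -> S8 -> S10 -> S2 -> S7 -> S8
S8 first seen at step 4, revisited at step 8.
Cycle length = 8 - 4 = 4

4


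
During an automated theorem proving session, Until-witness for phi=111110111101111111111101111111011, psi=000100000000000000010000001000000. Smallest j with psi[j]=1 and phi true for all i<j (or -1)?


(phi U psi) at 0: need smallest j with psi[j]=1 and phi[i]=1 for all i in [0,j).
Scan from step 0:
  step 0: phi=1, psi=0 -> continue
  step 1: phi=1, psi=0 -> continue
  step 2: phi=1, psi=0 -> continue
  step 3: psi=1 and phi held for [0,3) -> witness found
Witness step = 3

3


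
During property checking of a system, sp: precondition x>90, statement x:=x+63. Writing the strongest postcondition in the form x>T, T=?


Formula: sp(P, x:=E) = exists old_x. (x = E[old_x/x]) AND P[old_x/x] (old_x is the value of x before the assignment; eliminate old_x by solving x = E[old_x/x] for old_x)
Step 1: Precondition P: x>90, i.e. old_x > 90
Step 2: Assignment gives x = old_x + 63, so old_x = x - 63
Step 3: Substitute into P: x - 63 > 90
Step 4: Simplify: x > 90+63 = 153

153


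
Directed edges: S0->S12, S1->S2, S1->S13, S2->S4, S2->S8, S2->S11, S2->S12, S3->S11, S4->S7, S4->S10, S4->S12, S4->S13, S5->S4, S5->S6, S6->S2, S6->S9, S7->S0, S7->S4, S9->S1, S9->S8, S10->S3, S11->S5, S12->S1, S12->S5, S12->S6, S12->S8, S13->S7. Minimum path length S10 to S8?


BFS layer-by-layer from S10:
  dist 0: {S10}
  dist 1: {S3}
  dist 2: {S11}
  dist 3: {S5}
  dist 4: {S4, S6}
  dist 5: {S2, S7, S9, S12, S13}
  dist 6: {S0, S1, S8}
  -> S8 reached at distance 6
Shortest path length = 6

6


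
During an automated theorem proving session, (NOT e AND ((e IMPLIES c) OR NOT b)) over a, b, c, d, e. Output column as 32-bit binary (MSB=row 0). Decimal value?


Formula: (NOT e AND ((e IMPLIES c) OR NOT b)) over a, b, c, d, e (32 rows)
Evaluate each row (bits = a,b,c,d,e, MSB first):
  row 0 [00000]: (NOT 0 AND ((0 IMPLIES 0) OR NOT 0)) -> 1
  row 1 [00001]: (NOT 1 AND ((1 IMPLIES 0) OR NOT 0)) -> 0
  row 2 [00010]: (NOT 0 AND ((0 IMPLIES 0) OR NOT 0)) -> 1
  row 3 [00011]: (NOT 1 AND ((1 IMPLIES 0) OR NOT 0)) -> 0
  row 4 [00100]: (NOT 0 AND ((0 IMPLIES 1) OR NOT 0)) -> 1
  row 5 [00101]: (NOT 1 AND ((1 IMPLIES 1) OR NOT 0)) -> 0
  row 6 [00110]: (NOT 0 AND ((0 IMPLIES 1) OR NOT 0)) -> 1
  row 7 [00111]: (NOT 1 AND ((1 IMPLIES 1) OR NOT 0)) -> 0
  row 8 [01000]: (NOT 0 AND ((0 IMPLIES 0) OR NOT 1)) -> 1
  row 9 [01001]: (NOT 1 AND ((1 IMPLIES 0) OR NOT 1)) -> 0
  row 10 [01010]: (NOT 0 AND ((0 IMPLIES 0) OR NOT 1)) -> 1
  row 11 [01011]: (NOT 1 AND ((1 IMPLIES 0) OR NOT 1)) -> 0
  row 12 [01100]: (NOT 0 AND ((0 IMPLIES 1) OR NOT 1)) -> 1
  row 13 [01101]: (NOT 1 AND ((1 IMPLIES 1) OR NOT 1)) -> 0
  row 14 [01110]: (NOT 0 AND ((0 IMPLIES 1) OR NOT 1)) -> 1
  row 15 [01111]: (NOT 1 AND ((1 IMPLIES 1) OR NOT 1)) -> 0
  row 16 [10000]: (NOT 0 AND ((0 IMPLIES 0) OR NOT 0)) -> 1
  row 17 [10001]: (NOT 1 AND ((1 IMPLIES 0) OR NOT 0)) -> 0
  row 18 [10010]: (NOT 0 AND ((0 IMPLIES 0) OR NOT 0)) -> 1
  row 19 [10011]: (NOT 1 AND ((1 IMPLIES 0) OR NOT 0)) -> 0
  row 20 [10100]: (NOT 0 AND ((0 IMPLIES 1) OR NOT 0)) -> 1
  row 21 [10101]: (NOT 1 AND ((1 IMPLIES 1) OR NOT 0)) -> 0
  row 22 [10110]: (NOT 0 AND ((0 IMPLIES 1) OR NOT 0)) -> 1
  row 23 [10111]: (NOT 1 AND ((1 IMPLIES 1) OR NOT 0)) -> 0
  row 24 [11000]: (NOT 0 AND ((0 IMPLIES 0) OR NOT 1)) -> 1
  row 25 [11001]: (NOT 1 AND ((1 IMPLIES 0) OR NOT 1)) -> 0
  row 26 [11010]: (NOT 0 AND ((0 IMPLIES 0) OR NOT 1)) -> 1
  row 27 [11011]: (NOT 1 AND ((1 IMPLIES 0) OR NOT 1)) -> 0
  row 28 [11100]: (NOT 0 AND ((0 IMPLIES 1) OR NOT 1)) -> 1
  row 29 [11101]: (NOT 1 AND ((1 IMPLIES 1) OR NOT 1)) -> 0
  row 30 [11110]: (NOT 0 AND ((0 IMPLIES 1) OR NOT 1)) -> 1
  row 31 [11111]: (NOT 1 AND ((1 IMPLIES 1) OR NOT 1)) -> 0
Full result column, 4 rows per line (a,b,c fixed per line; d,e runs 00..11 left to right):
  rows 0-3 [a,b,c=000]: 1010  = hex A
  rows 4-7 [a,b,c=001]: 1010  = hex A
  rows 8-11 [a,b,c=010]: 1010  = hex A
  rows 12-15 [a,b,c=011]: 1010  = hex A
  rows 16-19 [a,b,c=100]: 1010  = hex A
  rows 20-23 [a,b,c=101]: 1010  = hex A
  rows 24-27 [a,b,c=110]: 1010  = hex A
  rows 28-31 [a,b,c=111]: 1010  = hex A
Output column (row 0 .. row 31) = 10101010101010101010101010101010
Output column grouped in 4s = 1010 1010 1010 1010 1010 1010 1010 1010 = 0xAAAAAAAA
Convert to decimal digit by digit (value = value*16 + digit):
  A -> 10
  10*16 + 10 (A) = 170
  170*16 + 10 (A) = 2730
  2730*16 + 10 (A) = 43690
  43690*16 + 10 (A) = 699050
  699050*16 + 10 (A) = 11184810
  11184810*16 + 10 (A) = 178956970
  178956970*16 + 10 (A) = 2863311530
Decimal = 2863311530

2863311530


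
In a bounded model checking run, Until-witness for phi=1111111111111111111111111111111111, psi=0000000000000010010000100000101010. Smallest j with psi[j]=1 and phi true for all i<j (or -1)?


(phi U psi) at 0: need smallest j with psi[j]=1 and phi[i]=1 for all i in [0,j).
Scan from step 0:
  step 0: phi=1, psi=0 -> continue
  step 1: phi=1, psi=0 -> continue
  step 2: phi=1, psi=0 -> continue
  step 3: phi=1, psi=0 -> continue
  step 14: psi=1 and phi held for [0,14) -> witness found
Witness step = 14

14


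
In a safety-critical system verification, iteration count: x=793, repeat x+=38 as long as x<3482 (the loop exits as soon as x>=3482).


Step 1: x goes from 793 toward 3482 by 38; the body runs while x<3482, so iterations = ceil((bound-start)/step)
Step 2: Distance=2689
Step 3: ceil(2689/38)=71

71


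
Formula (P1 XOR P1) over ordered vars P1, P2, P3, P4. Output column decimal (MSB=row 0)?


Formula: (P1 XOR P1) over P1, P2, P3, P4 (16 rows)
Evaluate each row (bits = P1,P2,P3,P4, MSB first):
  row 0 [0000]: (0 XOR 0) -> 0
  row 1 [0001]: (0 XOR 0) -> 0
  row 2 [0010]: (0 XOR 0) -> 0
  row 3 [0011]: (0 XOR 0) -> 0
  row 4 [0100]: (0 XOR 0) -> 0
  row 5 [0101]: (0 XOR 0) -> 0
  row 6 [0110]: (0 XOR 0) -> 0
  row 7 [0111]: (0 XOR 0) -> 0
  row 8 [1000]: (1 XOR 1) -> 0
  row 9 [1001]: (1 XOR 1) -> 0
  row 10 [1010]: (1 XOR 1) -> 0
  row 11 [1011]: (1 XOR 1) -> 0
  row 12 [1100]: (1 XOR 1) -> 0
  row 13 [1101]: (1 XOR 1) -> 0
  row 14 [1110]: (1 XOR 1) -> 0
  row 15 [1111]: (1 XOR 1) -> 0
Full result column, 4 rows per line (P1,P2 fixed per line; P3,P4 runs 00..11 left to right):
  rows 0-3 [P1,P2=00]: 0000  = hex 0
  rows 4-7 [P1,P2=01]: 0000  = hex 0
  rows 8-11 [P1,P2=10]: 0000  = hex 0
  rows 12-15 [P1,P2=11]: 0000  = hex 0
Output column (row 0 .. row 15) = 0000000000000000
Output column grouped in 4s = 0000 0000 0000 0000 = 0x0000
Convert to decimal digit by digit (value = value*16 + digit):
  0 -> 0
  0*16 + 0 = 0
  0*16 + 0 = 0
  0*16 + 0 = 0
Decimal = 0

0


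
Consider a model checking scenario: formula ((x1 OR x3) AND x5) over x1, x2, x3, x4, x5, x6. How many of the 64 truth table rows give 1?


Formula: ((x1 OR x3) AND x5) over 6 vars (64 rows)
Evaluate each row (x1, x2, x3, x4, x5, x6 as bits, MSB first):
  row 0 [000000]: ((0 OR 0) AND 0) -> 0
  row 1 [000001]: ((0 OR 0) AND 0) -> 0
  row 2 [000010]: ((0 OR 0) AND 1) -> 0
  row 3 [000011]: ((0 OR 0) AND 1) -> 0
  row 4 [000100]: ((0 OR 0) AND 0) -> 0
  (every remaining row is evaluated the same way; all 64 results are listed next)
Full result column, 8 rows per line (x1,x2,x3 fixed per line; x4,x5,x6 runs 000..111 left to right):
  rows 0-7 [x1,x2,x3=000]: 00000000  (ones: 0)
  rows 8-15 [x1,x2,x3=001]: 00110011  (ones: 4)
  rows 16-23 [x1,x2,x3=010]: 00000000  (ones: 0)
  rows 24-31 [x1,x2,x3=011]: 00110011  (ones: 4)
  rows 32-39 [x1,x2,x3=100]: 00110011  (ones: 4)
  rows 40-47 [x1,x2,x3=101]: 00110011  (ones: 4)
  rows 48-55 [x1,x2,x3=110]: 00110011  (ones: 4)
  rows 56-63 [x1,x2,x3=111]: 00110011  (ones: 4)
Count of 1-rows = 0+4+0+4+4+4+4+4 = 24

24


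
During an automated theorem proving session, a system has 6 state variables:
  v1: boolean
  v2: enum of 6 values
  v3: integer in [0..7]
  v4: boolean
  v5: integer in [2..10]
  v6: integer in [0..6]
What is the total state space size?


State space = product of domain sizes of all variables.
Domain sizes:
  v1 (boolean): 2
  v2 (enum of 6 values): 6
  v3 (integer in [0..7]): 8
  v4 (boolean): 2
  v5 (integer in [2..10]): 9
  v6 (integer in [0..6]): 7
Product = 2 * 6 * 8 * 2 * 9 * 7 = 12096

12096


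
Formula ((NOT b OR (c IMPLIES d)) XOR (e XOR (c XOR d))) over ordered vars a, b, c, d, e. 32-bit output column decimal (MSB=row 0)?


Formula: ((NOT b OR (c IMPLIES d)) XOR (e XOR (c XOR d))) over a, b, c, d, e (32 rows)
Evaluate each row (bits = a,b,c,d,e, MSB first):
  row 0 [00000]: ((NOT 0 OR (0 IMPLIES 0)) XOR (0 XOR (0 XOR 0))) -> 1
  row 1 [00001]: ((NOT 0 OR (0 IMPLIES 0)) XOR (1 XOR (0 XOR 0))) -> 0
  row 2 [00010]: ((NOT 0 OR (0 IMPLIES 1)) XOR (0 XOR (0 XOR 1))) -> 0
  row 3 [00011]: ((NOT 0 OR (0 IMPLIES 1)) XOR (1 XOR (0 XOR 1))) -> 1
  row 4 [00100]: ((NOT 0 OR (1 IMPLIES 0)) XOR (0 XOR (1 XOR 0))) -> 0
  row 5 [00101]: ((NOT 0 OR (1 IMPLIES 0)) XOR (1 XOR (1 XOR 0))) -> 1
  row 6 [00110]: ((NOT 0 OR (1 IMPLIES 1)) XOR (0 XOR (1 XOR 1))) -> 1
  row 7 [00111]: ((NOT 0 OR (1 IMPLIES 1)) XOR (1 XOR (1 XOR 1))) -> 0
  row 8 [01000]: ((NOT 1 OR (0 IMPLIES 0)) XOR (0 XOR (0 XOR 0))) -> 1
  row 9 [01001]: ((NOT 1 OR (0 IMPLIES 0)) XOR (1 XOR (0 XOR 0))) -> 0
  row 10 [01010]: ((NOT 1 OR (0 IMPLIES 1)) XOR (0 XOR (0 XOR 1))) -> 0
  row 11 [01011]: ((NOT 1 OR (0 IMPLIES 1)) XOR (1 XOR (0 XOR 1))) -> 1
  row 12 [01100]: ((NOT 1 OR (1 IMPLIES 0)) XOR (0 XOR (1 XOR 0))) -> 1
  row 13 [01101]: ((NOT 1 OR (1 IMPLIES 0)) XOR (1 XOR (1 XOR 0))) -> 0
  row 14 [01110]: ((NOT 1 OR (1 IMPLIES 1)) XOR (0 XOR (1 XOR 1))) -> 1
  row 15 [01111]: ((NOT 1 OR (1 IMPLIES 1)) XOR (1 XOR (1 XOR 1))) -> 0
  row 16 [10000]: ((NOT 0 OR (0 IMPLIES 0)) XOR (0 XOR (0 XOR 0))) -> 1
  row 17 [10001]: ((NOT 0 OR (0 IMPLIES 0)) XOR (1 XOR (0 XOR 0))) -> 0
  row 18 [10010]: ((NOT 0 OR (0 IMPLIES 1)) XOR (0 XOR (0 XOR 1))) -> 0
  row 19 [10011]: ((NOT 0 OR (0 IMPLIES 1)) XOR (1 XOR (0 XOR 1))) -> 1
  row 20 [10100]: ((NOT 0 OR (1 IMPLIES 0)) XOR (0 XOR (1 XOR 0))) -> 0
  row 21 [10101]: ((NOT 0 OR (1 IMPLIES 0)) XOR (1 XOR (1 XOR 0))) -> 1
  row 22 [10110]: ((NOT 0 OR (1 IMPLIES 1)) XOR (0 XOR (1 XOR 1))) -> 1
  row 23 [10111]: ((NOT 0 OR (1 IMPLIES 1)) XOR (1 XOR (1 XOR 1))) -> 0
  row 24 [11000]: ((NOT 1 OR (0 IMPLIES 0)) XOR (0 XOR (0 XOR 0))) -> 1
  row 25 [11001]: ((NOT 1 OR (0 IMPLIES 0)) XOR (1 XOR (0 XOR 0))) -> 0
  row 26 [11010]: ((NOT 1 OR (0 IMPLIES 1)) XOR (0 XOR (0 XOR 1))) -> 0
  row 27 [11011]: ((NOT 1 OR (0 IMPLIES 1)) XOR (1 XOR (0 XOR 1))) -> 1
  row 28 [11100]: ((NOT 1 OR (1 IMPLIES 0)) XOR (0 XOR (1 XOR 0))) -> 1
  row 29 [11101]: ((NOT 1 OR (1 IMPLIES 0)) XOR (1 XOR (1 XOR 0))) -> 0
  row 30 [11110]: ((NOT 1 OR (1 IMPLIES 1)) XOR (0 XOR (1 XOR 1))) -> 1
  row 31 [11111]: ((NOT 1 OR (1 IMPLIES 1)) XOR (1 XOR (1 XOR 1))) -> 0
Full result column, 4 rows per line (a,b,c fixed per line; d,e runs 00..11 left to right):
  rows 0-3 [a,b,c=000]: 1001  = hex 9
  rows 4-7 [a,b,c=001]: 0110  = hex 6
  rows 8-11 [a,b,c=010]: 1001  = hex 9
  rows 12-15 [a,b,c=011]: 1010  = hex A
  rows 16-19 [a,b,c=100]: 1001  = hex 9
  rows 20-23 [a,b,c=101]: 0110  = hex 6
  rows 24-27 [a,b,c=110]: 1001  = hex 9
  rows 28-31 [a,b,c=111]: 1010  = hex A
Output column (row 0 .. row 31) = 10010110100110101001011010011010
Output column grouped in 4s = 1001 0110 1001 1010 1001 0110 1001 1010 = 0x969A969A
Convert to decimal digit by digit (value = value*16 + digit):
  9 -> 9
  9*16 + 6 = 150
  150*16 + 9 = 2409
  2409*16 + 10 (A) = 38554
  38554*16 + 9 = 616873
  616873*16 + 6 = 9869974
  9869974*16 + 9 = 157919593
  157919593*16 + 10 (A) = 2526713498
Decimal = 2526713498

2526713498


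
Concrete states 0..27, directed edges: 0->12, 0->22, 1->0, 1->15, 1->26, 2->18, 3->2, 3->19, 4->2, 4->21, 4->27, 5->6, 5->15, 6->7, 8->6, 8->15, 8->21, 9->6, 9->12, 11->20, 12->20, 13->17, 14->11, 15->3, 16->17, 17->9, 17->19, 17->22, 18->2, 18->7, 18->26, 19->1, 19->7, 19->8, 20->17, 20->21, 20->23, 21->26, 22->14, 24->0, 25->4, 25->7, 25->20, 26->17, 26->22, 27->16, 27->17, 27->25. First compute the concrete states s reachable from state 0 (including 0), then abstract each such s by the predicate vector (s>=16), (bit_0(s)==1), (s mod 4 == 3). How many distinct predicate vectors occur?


BFS from 0:
Concrete reachable: {0, 1, 2, 3, 6, 7, 8, 9, 11, 12, 14, 15, 17, 18, 19, 20, 21, 22, 23, 26}
Abstract via predicates (s>=16), (bit_0(s)==1), (s mod 4 == 3):
  (0,0,0) <- {0, 2, 6, 8, 12, 14}
  (0,1,0) <- {1, 9}
  (0,1,1) <- {3, 7, 11, 15}
  (1,0,0) <- {18, 20, 22, 26}
  (1,1,0) <- {17, 21}
  (1,1,1) <- {19, 23}
Distinct abstract states = 6

6


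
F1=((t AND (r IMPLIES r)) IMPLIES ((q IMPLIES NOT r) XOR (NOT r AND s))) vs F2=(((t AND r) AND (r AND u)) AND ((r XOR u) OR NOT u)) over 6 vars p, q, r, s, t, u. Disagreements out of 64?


F1 = ((t AND (r IMPLIES r)) IMPLIES ((q IMPLIES NOT r) XOR (NOT r AND s)))
F2 = (((t AND r) AND (r AND u)) AND ((r XOR u) OR NOT u))
Evaluate both on each of 64 rows (bits = p,q,r,s,t,u):
  row 0 [000000]: F1=1 F2=0 (differ) -> 1
  row 1 [000001]: F1=1 F2=0 (differ) -> 1
  row 2 [000010]: F1=1 F2=0 (differ) -> 1
  row 3 [000011]: F1=1 F2=0 (differ) -> 1
  row 4 [000100]: F1=1 F2=0 (differ) -> 1
  (every remaining row is evaluated the same way; all 64 results are listed next)
Full result column, 8 rows per line (p,q,r fixed per line; s,t,u runs 000..111 left to right):
  rows 0-7 [p,q,r=000]: 11111100  (ones: 6)
  rows 8-15 [p,q,r=001]: 11111111  (ones: 8)
  rows 16-23 [p,q,r=010]: 11111100  (ones: 6)
  rows 24-31 [p,q,r=011]: 11001100  (ones: 4)
  rows 32-39 [p,q,r=100]: 11111100  (ones: 6)
  rows 40-47 [p,q,r=101]: 11111111  (ones: 8)
  rows 48-55 [p,q,r=110]: 11111100  (ones: 6)
  rows 56-63 [p,q,r=111]: 11001100  (ones: 4)
Disagreements = 6+8+6+4+6+8+6+4 = 48

48


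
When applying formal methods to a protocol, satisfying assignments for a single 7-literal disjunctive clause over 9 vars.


Step 1: Total=2^9=512
Step 2: Unsat when all 7 false: 2^2=4
Step 3: Sat=512-4=508

508


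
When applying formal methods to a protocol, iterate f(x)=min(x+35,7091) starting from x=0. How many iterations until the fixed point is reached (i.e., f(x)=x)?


Step 1: x=0, cap=7091, increment=35
Step 2: x grows by 35 each step until capped at 7091; fixed point is x=7091
Step 3: iterations = ceil(7091/35) = 203

203


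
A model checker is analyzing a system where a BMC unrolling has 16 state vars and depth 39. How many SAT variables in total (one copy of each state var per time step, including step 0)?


BMC unrolls to depth k, creating one copy of each state var for steps 0..k.
Step count = 39 + 1 = 40 (steps 0 through 39)
Vars per step = 16
Total = 16 * 40 = 640

640


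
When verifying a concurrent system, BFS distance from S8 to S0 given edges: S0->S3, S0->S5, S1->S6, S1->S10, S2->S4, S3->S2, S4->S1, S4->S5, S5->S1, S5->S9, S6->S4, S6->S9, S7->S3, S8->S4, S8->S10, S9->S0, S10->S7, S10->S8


BFS layer-by-layer from S8:
  dist 0: {S8}
  dist 1: {S4, S10}
  dist 2: {S1, S5, S7}
  dist 3: {S3, S6, S9}
  dist 4: {S0, S2}
  -> S0 reached at distance 4
Shortest path length = 4

4


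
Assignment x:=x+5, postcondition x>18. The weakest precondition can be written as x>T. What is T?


Formula: wp(x:=E, P) = P[E/x] (substitute E for x in postcondition)
Step 1: Postcondition: x>18
Step 2: Substitute x+5 for x: x+5>18
Step 3: Solve for x: x > 18-5 = 13

13


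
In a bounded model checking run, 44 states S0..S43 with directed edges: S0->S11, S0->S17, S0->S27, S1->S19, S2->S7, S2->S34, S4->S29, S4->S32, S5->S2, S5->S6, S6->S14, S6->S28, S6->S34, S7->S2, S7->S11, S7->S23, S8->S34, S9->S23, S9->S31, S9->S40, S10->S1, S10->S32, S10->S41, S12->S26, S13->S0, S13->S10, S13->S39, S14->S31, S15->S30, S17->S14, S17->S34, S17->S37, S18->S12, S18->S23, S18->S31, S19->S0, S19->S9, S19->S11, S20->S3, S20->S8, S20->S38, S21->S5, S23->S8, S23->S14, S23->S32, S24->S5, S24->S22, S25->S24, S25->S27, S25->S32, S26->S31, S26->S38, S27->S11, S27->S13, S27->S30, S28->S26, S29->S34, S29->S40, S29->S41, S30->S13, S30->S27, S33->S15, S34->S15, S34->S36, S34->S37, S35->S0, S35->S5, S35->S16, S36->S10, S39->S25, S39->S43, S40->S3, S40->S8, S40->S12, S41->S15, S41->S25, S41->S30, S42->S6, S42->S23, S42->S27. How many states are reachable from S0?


BFS from S0:
  layer 0: {S0}
  layer 1: {S11, S17, S27}
  layer 2: {S13, S14, S30, S34, S37}
  layer 3: {S10, S15, S31, S36, S39}
  layer 4: {S1, S25, S32, S41, S43}
  layer 5: {S19, S24}
  layer 6: {S5, S9, S22}
  layer 7: {S2, S6, S23, S40}
  layer 8: {S3, S7, S8, S12, S28}
  layer 9: {S26}
  layer 10: {S38}
Reachable set: {S0, S1, S2, S3, S5, S6, S7, S8, S9, S10, S11, S12, S13, S14, S15, S17, S19, S22, S23, S24, S25, S26, S27, S28, S30, S31, S32, S34, S36, S37, S38, S39, S40, S41, S43}
Count = 35

35


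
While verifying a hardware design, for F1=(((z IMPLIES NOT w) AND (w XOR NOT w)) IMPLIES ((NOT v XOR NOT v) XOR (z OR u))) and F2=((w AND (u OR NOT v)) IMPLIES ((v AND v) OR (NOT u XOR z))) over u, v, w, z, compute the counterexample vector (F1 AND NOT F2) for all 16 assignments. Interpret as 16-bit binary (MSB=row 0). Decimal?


F1 = (((z IMPLIES NOT w) AND (w XOR NOT w)) IMPLIES ((NOT v XOR NOT v) XOR (z OR u)))
F2 = ((w AND (u OR NOT v)) IMPLIES ((v AND v) OR (NOT u XOR z)))
Counterexample to F1=>F2 is where F1=1 and F2=0.
Evaluate each row (bits = u,v,w,z, MSB first):
  row 0 [0000]: F1=0 F2=1 -> F1&~F2 -> 0
  row 1 [0001]: F1=1 F2=1 -> F1&~F2 -> 0
  row 2 [0010]: F1=0 F2=1 -> F1&~F2 -> 0
  row 3 [0011]: F1=1 F2=0 -> F1&~F2 -> 1
  row 4 [0100]: F1=0 F2=1 -> F1&~F2 -> 0
  row 5 [0101]: F1=1 F2=1 -> F1&~F2 -> 0
  row 6 [0110]: F1=0 F2=1 -> F1&~F2 -> 0
  row 7 [0111]: F1=1 F2=1 -> F1&~F2 -> 0
  row 8 [1000]: F1=1 F2=1 -> F1&~F2 -> 0
  row 9 [1001]: F1=1 F2=1 -> F1&~F2 -> 0
  row 10 [1010]: F1=1 F2=0 -> F1&~F2 -> 1
  row 11 [1011]: F1=1 F2=1 -> F1&~F2 -> 0
  row 12 [1100]: F1=1 F2=1 -> F1&~F2 -> 0
  row 13 [1101]: F1=1 F2=1 -> F1&~F2 -> 0
  row 14 [1110]: F1=1 F2=1 -> F1&~F2 -> 0
  row 15 [1111]: F1=1 F2=1 -> F1&~F2 -> 0
Full result column, 4 rows per line (u,v fixed per line; w,z runs 00..11 left to right):
  rows 0-3 [u,v=00]: 0001  = hex 1
  rows 4-7 [u,v=01]: 0000  = hex 0
  rows 8-11 [u,v=10]: 0010  = hex 2
  rows 12-15 [u,v=11]: 0000  = hex 0
Counterexample vector (row 0 .. row 15) = 0001000000100000
Output column grouped in 4s = 0001 0000 0010 0000 = 0x1020
Convert to decimal digit by digit (value = value*16 + digit):
  1 -> 1
  1*16 + 0 = 16
  16*16 + 2 = 258
  258*16 + 0 = 4128
Decimal = 4128

4128


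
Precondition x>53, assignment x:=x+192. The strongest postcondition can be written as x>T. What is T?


Formula: sp(P, x:=E) = exists old_x. (x = E[old_x/x]) AND P[old_x/x] (old_x is the value of x before the assignment; eliminate old_x by solving x = E[old_x/x] for old_x)
Step 1: Precondition P: x>53, i.e. old_x > 53
Step 2: Assignment gives x = old_x + 192, so old_x = x - 192
Step 3: Substitute into P: x - 192 > 53
Step 4: Simplify: x > 53+192 = 245

245


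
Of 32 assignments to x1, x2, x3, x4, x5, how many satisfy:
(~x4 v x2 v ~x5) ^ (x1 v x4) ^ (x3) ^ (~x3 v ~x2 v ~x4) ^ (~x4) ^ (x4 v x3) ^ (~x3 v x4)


CNF with 7 clauses over 5 vars (32 assignments).
An assignment satisfies CNF iff every clause has >=1 true literal.
Check each row (bits = x1,x2,x3,x4,x5; clause T/F shown):
  row 0 [00000]: clauses=TFFTTFT -> 0
  row 1 [00001]: clauses=TFFTTFT -> 0
  row 2 [00010]: clauses=TTFTFTT -> 0
  row 3 [00011]: clauses=FTFTFTT -> 0
  row 4 [00100]: clauses=TFTTTTF -> 0
  row 5 [00101]: clauses=TFTTTTF -> 0
  row 6 [00110]: clauses=TTTTFTT -> 0
  row 7 [00111]: clauses=FTTTFTT -> 0
  row 8 [01000]: clauses=TFFTTFT -> 0
  row 9 [01001]: clauses=TFFTTFT -> 0
  row 10 [01010]: clauses=TTFTFTT -> 0
  row 11 [01011]: clauses=TTFTFTT -> 0
  row 12 [01100]: clauses=TFTTTTF -> 0
  row 13 [01101]: clauses=TFTTTTF -> 0
  row 14 [01110]: clauses=TTTFFTT -> 0
  row 15 [01111]: clauses=TTTFFTT -> 0
  row 16 [10000]: clauses=TTFTTFT -> 0
  row 17 [10001]: clauses=TTFTTFT -> 0
  row 18 [10010]: clauses=TTFTFTT -> 0
  row 19 [10011]: clauses=FTFTFTT -> 0
  row 20 [10100]: clauses=TTTTTTF -> 0
  row 21 [10101]: clauses=TTTTTTF -> 0
  row 22 [10110]: clauses=TTTTFTT -> 0
  row 23 [10111]: clauses=FTTTFTT -> 0
  row 24 [11000]: clauses=TTFTTFT -> 0
  row 25 [11001]: clauses=TTFTTFT -> 0
  row 26 [11010]: clauses=TTFTFTT -> 0
  row 27 [11011]: clauses=TTFTFTT -> 0
  row 28 [11100]: clauses=TTTTTTF -> 0
  row 29 [11101]: clauses=TTTTTTF -> 0
  row 30 [11110]: clauses=TTTFFTT -> 0
  row 31 [11111]: clauses=TTTFFTT -> 0
Full result column, 8 rows per line (x1,x2 fixed per line; x3,x4,x5 runs 000..111 left to right):
  rows 0-7 [x1,x2=00]: 00000000  (ones: 0)
  rows 8-15 [x1,x2=01]: 00000000  (ones: 0)
  rows 16-23 [x1,x2=10]: 00000000  (ones: 0)
  rows 24-31 [x1,x2=11]: 00000000  (ones: 0)
Satisfying assignments = 0+0+0+0 = 0

0


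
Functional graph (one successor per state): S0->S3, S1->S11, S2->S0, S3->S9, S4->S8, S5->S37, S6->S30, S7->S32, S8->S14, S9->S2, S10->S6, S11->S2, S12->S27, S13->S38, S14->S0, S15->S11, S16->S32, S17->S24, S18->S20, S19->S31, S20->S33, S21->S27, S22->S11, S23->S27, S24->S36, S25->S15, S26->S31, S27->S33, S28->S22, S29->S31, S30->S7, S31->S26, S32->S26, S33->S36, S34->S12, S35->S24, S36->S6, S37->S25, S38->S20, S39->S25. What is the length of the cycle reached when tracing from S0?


Trace from S0 until a state repeats:
  S0 -> S3 -> S9 -> S2 -> S0
S0 first seen at step 0, revisited at step 4.
Cycle length = 4 - 0 = 4

4


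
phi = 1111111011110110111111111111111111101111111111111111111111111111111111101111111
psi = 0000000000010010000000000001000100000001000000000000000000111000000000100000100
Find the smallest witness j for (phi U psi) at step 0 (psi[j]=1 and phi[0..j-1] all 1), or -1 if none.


(phi U psi) at 0: need smallest j with psi[j]=1 and phi[i]=1 for all i in [0,j).
Scan from step 0:
  step 0: phi=1, psi=0 -> continue
  step 1: phi=1, psi=0 -> continue
  step 2: phi=1, psi=0 -> continue
  step 3: phi=1, psi=0 -> continue
  step 7: phi=0 -> phi-prefix broken from here
  step 11: psi=1 but phi already failed -> not a witness
  step 14: psi=1 but phi already failed -> not a witness
  step 27: psi=1 but phi already failed -> not a witness
  step 31: psi=1 but phi already failed -> not a witness
  step 39: psi=1 but phi already failed -> not a witness
  step 58: psi=1 but phi already failed -> not a witness
  step 59: psi=1 but phi already failed -> not a witness
  step 60: psi=1 but phi already failed -> not a witness
  step 70: psi=1 but phi already failed -> not a witness
  step 76: psi=1 but phi already failed -> not a witness
  end of trace: no witness -> -1
Witness step = -1

-1


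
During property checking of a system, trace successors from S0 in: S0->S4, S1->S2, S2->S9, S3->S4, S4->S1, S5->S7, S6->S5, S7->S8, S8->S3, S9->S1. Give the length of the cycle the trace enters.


Trace from S0 until a state repeats:
  S0 -> S4 -> S1 -> S2 -> S9 -> S1
S1 first seen at step 2, revisited at step 5.
Cycle length = 5 - 2 = 3

3


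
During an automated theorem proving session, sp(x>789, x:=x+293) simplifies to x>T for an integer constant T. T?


Formula: sp(P, x:=E) = exists old_x. (x = E[old_x/x]) AND P[old_x/x] (old_x is the value of x before the assignment; eliminate old_x by solving x = E[old_x/x] for old_x)
Step 1: Precondition P: x>789, i.e. old_x > 789
Step 2: Assignment gives x = old_x + 293, so old_x = x - 293
Step 3: Substitute into P: x - 293 > 789
Step 4: Simplify: x > 789+293 = 1082

1082


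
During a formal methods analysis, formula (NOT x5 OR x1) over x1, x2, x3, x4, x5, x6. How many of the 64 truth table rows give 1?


Formula: (NOT x5 OR x1) over 6 vars (64 rows)
Evaluate each row (x1, x2, x3, x4, x5, x6 as bits, MSB first):
  row 0 [000000]: (NOT 0 OR 0) -> 1
  row 1 [000001]: (NOT 0 OR 0) -> 1
  row 2 [000010]: (NOT 1 OR 0) -> 0
  row 3 [000011]: (NOT 1 OR 0) -> 0
  row 4 [000100]: (NOT 0 OR 0) -> 1
  (every remaining row is evaluated the same way; all 64 results are listed next)
Full result column, 8 rows per line (x1,x2,x3 fixed per line; x4,x5,x6 runs 000..111 left to right):
  rows 0-7 [x1,x2,x3=000]: 11001100  (ones: 4)
  rows 8-15 [x1,x2,x3=001]: 11001100  (ones: 4)
  rows 16-23 [x1,x2,x3=010]: 11001100  (ones: 4)
  rows 24-31 [x1,x2,x3=011]: 11001100  (ones: 4)
  rows 32-39 [x1,x2,x3=100]: 11111111  (ones: 8)
  rows 40-47 [x1,x2,x3=101]: 11111111  (ones: 8)
  rows 48-55 [x1,x2,x3=110]: 11111111  (ones: 8)
  rows 56-63 [x1,x2,x3=111]: 11111111  (ones: 8)
Count of 1-rows = 4+4+4+4+8+8+8+8 = 48

48


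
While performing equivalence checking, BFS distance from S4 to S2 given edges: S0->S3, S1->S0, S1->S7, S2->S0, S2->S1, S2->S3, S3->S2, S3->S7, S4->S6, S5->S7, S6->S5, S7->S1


BFS layer-by-layer from S4:
  dist 0: {S4}
  dist 1: {S6}
  dist 2: {S5}
  dist 3: {S7}
  dist 4: {S1}
  dist 5: {S0}
  dist 6: {S3}
  dist 7: {S2}
  -> S2 reached at distance 7
Shortest path length = 7

7


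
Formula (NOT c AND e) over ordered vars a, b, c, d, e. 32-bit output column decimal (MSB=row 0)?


Formula: (NOT c AND e) over a, b, c, d, e (32 rows)
Evaluate each row (bits = a,b,c,d,e, MSB first):
  row 0 [00000]: (NOT 0 AND 0) -> 0
  row 1 [00001]: (NOT 0 AND 1) -> 1
  row 2 [00010]: (NOT 0 AND 0) -> 0
  row 3 [00011]: (NOT 0 AND 1) -> 1
  row 4 [00100]: (NOT 1 AND 0) -> 0
  row 5 [00101]: (NOT 1 AND 1) -> 0
  row 6 [00110]: (NOT 1 AND 0) -> 0
  row 7 [00111]: (NOT 1 AND 1) -> 0
  row 8 [01000]: (NOT 0 AND 0) -> 0
  row 9 [01001]: (NOT 0 AND 1) -> 1
  row 10 [01010]: (NOT 0 AND 0) -> 0
  row 11 [01011]: (NOT 0 AND 1) -> 1
  row 12 [01100]: (NOT 1 AND 0) -> 0
  row 13 [01101]: (NOT 1 AND 1) -> 0
  row 14 [01110]: (NOT 1 AND 0) -> 0
  row 15 [01111]: (NOT 1 AND 1) -> 0
  row 16 [10000]: (NOT 0 AND 0) -> 0
  row 17 [10001]: (NOT 0 AND 1) -> 1
  row 18 [10010]: (NOT 0 AND 0) -> 0
  row 19 [10011]: (NOT 0 AND 1) -> 1
  row 20 [10100]: (NOT 1 AND 0) -> 0
  row 21 [10101]: (NOT 1 AND 1) -> 0
  row 22 [10110]: (NOT 1 AND 0) -> 0
  row 23 [10111]: (NOT 1 AND 1) -> 0
  row 24 [11000]: (NOT 0 AND 0) -> 0
  row 25 [11001]: (NOT 0 AND 1) -> 1
  row 26 [11010]: (NOT 0 AND 0) -> 0
  row 27 [11011]: (NOT 0 AND 1) -> 1
  row 28 [11100]: (NOT 1 AND 0) -> 0
  row 29 [11101]: (NOT 1 AND 1) -> 0
  row 30 [11110]: (NOT 1 AND 0) -> 0
  row 31 [11111]: (NOT 1 AND 1) -> 0
Full result column, 4 rows per line (a,b,c fixed per line; d,e runs 00..11 left to right):
  rows 0-3 [a,b,c=000]: 0101  = hex 5
  rows 4-7 [a,b,c=001]: 0000  = hex 0
  rows 8-11 [a,b,c=010]: 0101  = hex 5
  rows 12-15 [a,b,c=011]: 0000  = hex 0
  rows 16-19 [a,b,c=100]: 0101  = hex 5
  rows 20-23 [a,b,c=101]: 0000  = hex 0
  rows 24-27 [a,b,c=110]: 0101  = hex 5
  rows 28-31 [a,b,c=111]: 0000  = hex 0
Output column (row 0 .. row 31) = 01010000010100000101000001010000
Output column grouped in 4s = 0101 0000 0101 0000 0101 0000 0101 0000 = 0x50505050
Convert to decimal digit by digit (value = value*16 + digit):
  5 -> 5
  5*16 + 0 = 80
  80*16 + 5 = 1285
  1285*16 + 0 = 20560
  20560*16 + 5 = 328965
  328965*16 + 0 = 5263440
  5263440*16 + 5 = 84215045
  84215045*16 + 0 = 1347440720
Decimal = 1347440720

1347440720


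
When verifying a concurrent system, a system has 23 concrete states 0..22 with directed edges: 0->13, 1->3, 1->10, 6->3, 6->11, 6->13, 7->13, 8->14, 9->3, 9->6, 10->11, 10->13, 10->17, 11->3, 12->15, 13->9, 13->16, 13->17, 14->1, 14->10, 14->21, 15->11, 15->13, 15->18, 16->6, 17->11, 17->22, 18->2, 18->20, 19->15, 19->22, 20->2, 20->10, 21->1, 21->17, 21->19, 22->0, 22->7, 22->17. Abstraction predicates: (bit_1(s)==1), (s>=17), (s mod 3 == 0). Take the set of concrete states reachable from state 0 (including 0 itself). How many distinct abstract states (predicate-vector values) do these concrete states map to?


BFS from 0:
Concrete reachable: {0, 3, 6, 7, 9, 11, 13, 16, 17, 22}
Abstract via predicates (bit_1(s)==1), (s>=17), (s mod 3 == 0):
  (0,0,0) <- {13, 16}
  (0,0,1) <- {0, 9}
  (0,1,0) <- {17}
  (1,0,0) <- {7, 11}
  (1,0,1) <- {3, 6}
  (1,1,0) <- {22}
Distinct abstract states = 6

6


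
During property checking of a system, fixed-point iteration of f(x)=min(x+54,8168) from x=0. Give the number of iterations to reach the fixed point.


Step 1: x=0, cap=8168, increment=54
Step 2: x grows by 54 each step until capped at 8168; fixed point is x=8168
Step 3: iterations = ceil(8168/54) = 152

152


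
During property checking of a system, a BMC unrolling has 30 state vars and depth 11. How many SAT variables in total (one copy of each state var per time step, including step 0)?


BMC unrolls to depth k, creating one copy of each state var for steps 0..k.
Step count = 11 + 1 = 12 (steps 0 through 11)
Vars per step = 30
Total = 30 * 12 = 360

360


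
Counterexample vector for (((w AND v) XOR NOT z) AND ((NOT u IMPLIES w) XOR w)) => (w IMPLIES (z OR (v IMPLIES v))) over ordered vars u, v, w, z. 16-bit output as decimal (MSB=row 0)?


F1 = (((w AND v) XOR NOT z) AND ((NOT u IMPLIES w) XOR w))
F2 = (w IMPLIES (z OR (v IMPLIES v)))
Counterexample to F1=>F2 is where F1=1 and F2=0.
Evaluate each row (bits = u,v,w,z, MSB first):
  row 0 [0000]: F1=0 F2=1 -> F1&~F2 -> 0
  row 1 [0001]: F1=0 F2=1 -> F1&~F2 -> 0
  row 2 [0010]: F1=0 F2=1 -> F1&~F2 -> 0
  row 3 [0011]: F1=0 F2=1 -> F1&~F2 -> 0
  row 4 [0100]: F1=0 F2=1 -> F1&~F2 -> 0
  row 5 [0101]: F1=0 F2=1 -> F1&~F2 -> 0
  row 6 [0110]: F1=0 F2=1 -> F1&~F2 -> 0
  row 7 [0111]: F1=0 F2=1 -> F1&~F2 -> 0
  row 8 [1000]: F1=1 F2=1 -> F1&~F2 -> 0
  row 9 [1001]: F1=0 F2=1 -> F1&~F2 -> 0
  row 10 [1010]: F1=0 F2=1 -> F1&~F2 -> 0
  row 11 [1011]: F1=0 F2=1 -> F1&~F2 -> 0
  row 12 [1100]: F1=1 F2=1 -> F1&~F2 -> 0
  row 13 [1101]: F1=0 F2=1 -> F1&~F2 -> 0
  row 14 [1110]: F1=0 F2=1 -> F1&~F2 -> 0
  row 15 [1111]: F1=0 F2=1 -> F1&~F2 -> 0
Full result column, 4 rows per line (u,v fixed per line; w,z runs 00..11 left to right):
  rows 0-3 [u,v=00]: 0000  = hex 0
  rows 4-7 [u,v=01]: 0000  = hex 0
  rows 8-11 [u,v=10]: 0000  = hex 0
  rows 12-15 [u,v=11]: 0000  = hex 0
Counterexample vector (row 0 .. row 15) = 0000000000000000
Output column grouped in 4s = 0000 0000 0000 0000 = 0x0000
Convert to decimal digit by digit (value = value*16 + digit):
  0 -> 0
  0*16 + 0 = 0
  0*16 + 0 = 0
  0*16 + 0 = 0
Decimal = 0

0


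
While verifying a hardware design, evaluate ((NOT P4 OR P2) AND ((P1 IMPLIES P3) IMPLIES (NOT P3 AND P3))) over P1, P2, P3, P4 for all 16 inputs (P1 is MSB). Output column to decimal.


Formula: ((NOT P4 OR P2) AND ((P1 IMPLIES P3) IMPLIES (NOT P3 AND P3))) over P1, P2, P3, P4 (16 rows)
Evaluate each row (bits = P1,P2,P3,P4, MSB first):
  row 0 [0000]: ((NOT 0 OR 0) AND ((0 IMPLIES 0) IMPLIES (NOT 0 AND 0))) -> 0
  row 1 [0001]: ((NOT 1 OR 0) AND ((0 IMPLIES 0) IMPLIES (NOT 0 AND 0))) -> 0
  row 2 [0010]: ((NOT 0 OR 0) AND ((0 IMPLIES 1) IMPLIES (NOT 1 AND 1))) -> 0
  row 3 [0011]: ((NOT 1 OR 0) AND ((0 IMPLIES 1) IMPLIES (NOT 1 AND 1))) -> 0
  row 4 [0100]: ((NOT 0 OR 1) AND ((0 IMPLIES 0) IMPLIES (NOT 0 AND 0))) -> 0
  row 5 [0101]: ((NOT 1 OR 1) AND ((0 IMPLIES 0) IMPLIES (NOT 0 AND 0))) -> 0
  row 6 [0110]: ((NOT 0 OR 1) AND ((0 IMPLIES 1) IMPLIES (NOT 1 AND 1))) -> 0
  row 7 [0111]: ((NOT 1 OR 1) AND ((0 IMPLIES 1) IMPLIES (NOT 1 AND 1))) -> 0
  row 8 [1000]: ((NOT 0 OR 0) AND ((1 IMPLIES 0) IMPLIES (NOT 0 AND 0))) -> 1
  row 9 [1001]: ((NOT 1 OR 0) AND ((1 IMPLIES 0) IMPLIES (NOT 0 AND 0))) -> 0
  row 10 [1010]: ((NOT 0 OR 0) AND ((1 IMPLIES 1) IMPLIES (NOT 1 AND 1))) -> 0
  row 11 [1011]: ((NOT 1 OR 0) AND ((1 IMPLIES 1) IMPLIES (NOT 1 AND 1))) -> 0
  row 12 [1100]: ((NOT 0 OR 1) AND ((1 IMPLIES 0) IMPLIES (NOT 0 AND 0))) -> 1
  row 13 [1101]: ((NOT 1 OR 1) AND ((1 IMPLIES 0) IMPLIES (NOT 0 AND 0))) -> 1
  row 14 [1110]: ((NOT 0 OR 1) AND ((1 IMPLIES 1) IMPLIES (NOT 1 AND 1))) -> 0
  row 15 [1111]: ((NOT 1 OR 1) AND ((1 IMPLIES 1) IMPLIES (NOT 1 AND 1))) -> 0
Full result column, 4 rows per line (P1,P2 fixed per line; P3,P4 runs 00..11 left to right):
  rows 0-3 [P1,P2=00]: 0000  = hex 0
  rows 4-7 [P1,P2=01]: 0000  = hex 0
  rows 8-11 [P1,P2=10]: 1000  = hex 8
  rows 12-15 [P1,P2=11]: 1100  = hex C
Output column (row 0 .. row 15) = 0000000010001100
Output column grouped in 4s = 0000 0000 1000 1100 = 0x008C
Convert to decimal digit by digit (value = value*16 + digit):
  0 -> 0
  0*16 + 0 = 0
  0*16 + 8 = 8
  8*16 + 12 (C) = 140
Decimal = 140

140


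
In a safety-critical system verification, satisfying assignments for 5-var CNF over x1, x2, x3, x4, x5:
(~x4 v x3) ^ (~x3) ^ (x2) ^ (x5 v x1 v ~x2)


CNF with 4 clauses over 5 vars (32 assignments).
An assignment satisfies CNF iff every clause has >=1 true literal.
Check each row (bits = x1,x2,x3,x4,x5; clause T/F shown):
  row 0 [00000]: clauses=TTFT -> 0
  row 1 [00001]: clauses=TTFT -> 0
  row 2 [00010]: clauses=FTFT -> 0
  row 3 [00011]: clauses=FTFT -> 0
  row 4 [00100]: clauses=TFFT -> 0
  row 5 [00101]: clauses=TFFT -> 0
  row 6 [00110]: clauses=TFFT -> 0
  row 7 [00111]: clauses=TFFT -> 0
  row 8 [01000]: clauses=TTTF -> 0
  row 9 [01001]: clauses=TTTT -> 1
  row 10 [01010]: clauses=FTTF -> 0
  row 11 [01011]: clauses=FTTT -> 0
  row 12 [01100]: clauses=TFTF -> 0
  row 13 [01101]: clauses=TFTT -> 0
  row 14 [01110]: clauses=TFTF -> 0
  row 15 [01111]: clauses=TFTT -> 0
  row 16 [10000]: clauses=TTFT -> 0
  row 17 [10001]: clauses=TTFT -> 0
  row 18 [10010]: clauses=FTFT -> 0
  row 19 [10011]: clauses=FTFT -> 0
  row 20 [10100]: clauses=TFFT -> 0
  row 21 [10101]: clauses=TFFT -> 0
  row 22 [10110]: clauses=TFFT -> 0
  row 23 [10111]: clauses=TFFT -> 0
  row 24 [11000]: clauses=TTTT -> 1
  row 25 [11001]: clauses=TTTT -> 1
  row 26 [11010]: clauses=FTTT -> 0
  row 27 [11011]: clauses=FTTT -> 0
  row 28 [11100]: clauses=TFTT -> 0
  row 29 [11101]: clauses=TFTT -> 0
  row 30 [11110]: clauses=TFTT -> 0
  row 31 [11111]: clauses=TFTT -> 0
Full result column, 8 rows per line (x1,x2 fixed per line; x3,x4,x5 runs 000..111 left to right):
  rows 0-7 [x1,x2=00]: 00000000  (ones: 0)
  rows 8-15 [x1,x2=01]: 01000000  (ones: 1)
  rows 16-23 [x1,x2=10]: 00000000  (ones: 0)
  rows 24-31 [x1,x2=11]: 11000000  (ones: 2)
Satisfying assignments = 0+1+0+2 = 3

3


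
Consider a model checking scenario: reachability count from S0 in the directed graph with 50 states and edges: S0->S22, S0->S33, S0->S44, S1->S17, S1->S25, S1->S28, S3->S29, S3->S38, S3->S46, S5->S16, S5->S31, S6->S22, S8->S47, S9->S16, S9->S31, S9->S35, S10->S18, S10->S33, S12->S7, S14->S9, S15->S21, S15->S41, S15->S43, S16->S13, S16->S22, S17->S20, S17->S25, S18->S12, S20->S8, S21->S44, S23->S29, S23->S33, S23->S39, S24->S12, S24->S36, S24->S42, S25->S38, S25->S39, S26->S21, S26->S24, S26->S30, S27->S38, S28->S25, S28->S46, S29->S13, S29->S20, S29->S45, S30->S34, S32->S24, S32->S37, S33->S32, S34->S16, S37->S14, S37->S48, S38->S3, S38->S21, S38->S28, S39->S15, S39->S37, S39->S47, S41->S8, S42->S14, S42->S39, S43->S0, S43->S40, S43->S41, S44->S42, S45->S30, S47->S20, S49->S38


BFS from S0:
  layer 0: {S0}
  layer 1: {S22, S33, S44}
  layer 2: {S32, S42}
  layer 3: {S14, S24, S37, S39}
  layer 4: {S9, S12, S15, S36, S47, S48}
  layer 5: {S7, S16, S20, S21, S31, S35, S41, S43}
  layer 6: {S8, S13, S40}
Reachable set: {S0, S7, S8, S9, S12, S13, S14, S15, S16, S20, S21, S22, S24, S31, S32, S33, S35, S36, S37, S39, S40, S41, S42, S43, S44, S47, S48}
Count = 27

27


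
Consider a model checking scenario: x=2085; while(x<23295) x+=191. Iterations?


Step 1: x goes from 2085 toward 23295 by 191; the body runs while x<23295, so iterations = ceil((bound-start)/step)
Step 2: Distance=21210
Step 3: ceil(21210/191)=112

112


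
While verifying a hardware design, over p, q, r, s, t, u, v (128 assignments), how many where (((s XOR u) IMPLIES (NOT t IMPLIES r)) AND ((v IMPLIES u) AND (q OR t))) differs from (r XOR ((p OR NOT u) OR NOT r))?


F1 = (((s XOR u) IMPLIES (NOT t IMPLIES r)) AND ((v IMPLIES u) AND (q OR t)))
F2 = (r XOR ((p OR NOT u) OR NOT r))
Evaluate both on each of 128 rows (bits = p,q,r,s,t,u,v):
  row 0 [0000000]: F1=0 F2=1 (differ) -> 1
  row 1 [0000001]: F1=0 F2=1 (differ) -> 1
  row 2 [0000010]: F1=0 F2=1 (differ) -> 1
  row 3 [0000011]: F1=0 F2=1 (differ) -> 1
  row 4 [0000100]: F1=1 F2=1 -> 0
  (every remaining row is evaluated the same way; all 128 results are listed next)
Full result column, 8 rows per line (p,q,r,s fixed per line; t,u,v runs 000..111 left to right):
  rows 0-7 [p,q,r,s=0000]: 11110100  (ones: 5)
  rows 8-15 [p,q,r,s=0001]: 11110100  (ones: 5)
  rows 16-23 [p,q,r,s=0010]: 00111000  (ones: 3)
  rows 24-31 [p,q,r,s=0011]: 00111000  (ones: 3)
  rows 32-39 [p,q,r,s=0100]: 01110100  (ones: 4)
  rows 40-47 [p,q,r,s=0101]: 11000100  (ones: 3)
  rows 48-55 [p,q,r,s=0110]: 10001000  (ones: 2)
  rows 56-63 [p,q,r,s=0111]: 10001000  (ones: 2)
  rows 64-71 [p,q,r,s=1000]: 11110100  (ones: 5)
  rows 72-79 [p,q,r,s=1001]: 11110100  (ones: 5)
  rows 80-87 [p,q,r,s=1010]: 00001011  (ones: 3)
  rows 88-95 [p,q,r,s=1011]: 00001011  (ones: 3)
  rows 96-103 [p,q,r,s=1100]: 01110100  (ones: 4)
  rows 104-111 [p,q,r,s=1101]: 11000100  (ones: 3)
  rows 112-119 [p,q,r,s=1110]: 10111011  (ones: 6)
  rows 120-127 [p,q,r,s=1111]: 10111011  (ones: 6)
Disagreements = 5+5+3+3+4+3+2+2+5+5+3+3+4+3+6+6 = 62

62


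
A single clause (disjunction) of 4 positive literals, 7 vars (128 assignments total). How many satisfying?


Step 1: Total=2^7=128
Step 2: Unsat when all 4 false: 2^3=8
Step 3: Sat=128-8=120

120


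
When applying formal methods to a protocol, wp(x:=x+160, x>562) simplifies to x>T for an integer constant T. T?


Formula: wp(x:=E, P) = P[E/x] (substitute E for x in postcondition)
Step 1: Postcondition: x>562
Step 2: Substitute x+160 for x: x+160>562
Step 3: Solve for x: x > 562-160 = 402

402


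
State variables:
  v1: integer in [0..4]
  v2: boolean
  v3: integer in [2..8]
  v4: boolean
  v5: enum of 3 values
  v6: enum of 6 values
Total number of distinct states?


State space = product of domain sizes of all variables.
Domain sizes:
  v1 (integer in [0..4]): 5
  v2 (boolean): 2
  v3 (integer in [2..8]): 7
  v4 (boolean): 2
  v5 (enum of 3 values): 3
  v6 (enum of 6 values): 6
Product = 5 * 2 * 7 * 2 * 3 * 6 = 2520

2520
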